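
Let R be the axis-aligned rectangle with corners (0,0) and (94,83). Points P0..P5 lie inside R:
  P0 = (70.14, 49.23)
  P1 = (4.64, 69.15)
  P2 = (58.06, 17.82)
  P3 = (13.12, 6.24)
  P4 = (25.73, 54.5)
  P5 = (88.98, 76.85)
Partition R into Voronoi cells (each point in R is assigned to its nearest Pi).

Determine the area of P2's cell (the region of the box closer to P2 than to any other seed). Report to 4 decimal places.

Area of P2's cell: 1883.9898

1. box [0,94]×[0,83]: [(0, 0) (94, 0) (94, 83) (0, 83)]
2. ⊥bis P2·P0 via (64.1,33.525): [(0, 58.1773) (0, 0) (94, 0) (94, 22.0257)]  |A|=3769.5414
3. ⊥bis P2·P1 via (31.35,43.485): [(33.199, 45.4093) (0, 10.8585) (0, 0) (94, 0) (94, 22.0257)]  |A|=2984.0745
4. ⊥bis P2·P3 via (35.59,12.03): [(33.199, 45.4093) (28.3021, 40.313) (38.6899, 0) (94, 0) (94, 22.0257)]  |A|=2050.5625
5. ⊥bis P2·P4 via (41.895,36.16): [(46.5592, 40.271) (31.69, 27.1652) (38.6899, 0) (94, 0) (94, 22.0257)]  |A|=1883.9898
6. ⊥bis P2·P5 via (73.52,47.335): [(46.5592, 40.271) (31.69, 27.1652) (38.6899, 0) (94, 0) (94, 22.0257)]  |A|=1883.9898
7. canonical 5-gon: [(46.5592, 40.271) (31.69, 27.1652) (38.6899, 0) (94, 0) (94, 22.0257)]
8. shoelace: 1883.9898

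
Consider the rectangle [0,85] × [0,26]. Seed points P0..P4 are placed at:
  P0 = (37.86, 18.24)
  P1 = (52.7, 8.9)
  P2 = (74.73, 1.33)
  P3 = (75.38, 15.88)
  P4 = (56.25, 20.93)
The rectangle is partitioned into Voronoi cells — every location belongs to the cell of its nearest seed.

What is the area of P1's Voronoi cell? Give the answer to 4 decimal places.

1. box [0,85]×[0,26]: [(0, 0) (85, 0) (85, 26) (0, 26)]
2. ⊥bis P1·P0 via (45.28,13.57): [(36.7393, 0) (85, 0) (85, 26) (53.1032, 26)]  |A|=1042.0474
3. ⊥bis P1·P2 via (63.715,5.115): [(36.7393, 0) (61.9574, 0) (70.8916, 26) (53.1032, 26)]  |A|=559.0834
4. ⊥bis P1·P3 via (64.04,12.39): [(36.7393, 0) (61.9574, 0) (65.0676, 9.0512) (59.8514, 26) (53.1032, 26)]  |A|=465.5245
5. ⊥bis P1·P4 via (54.475,14.915): [(47.4342, 16.9927) (36.7393, 0) (61.9574, 0) (65.0676, 9.0512) (64.1407, 12.0627)]  |A|=329.2841
6. canonical 5-gon: [(47.4342, 16.9927) (36.7393, 0) (61.9574, 0) (65.0676, 9.0512) (64.1407, 12.0627)]
7. shoelace: 329.2841

Area of P1's cell: 329.2841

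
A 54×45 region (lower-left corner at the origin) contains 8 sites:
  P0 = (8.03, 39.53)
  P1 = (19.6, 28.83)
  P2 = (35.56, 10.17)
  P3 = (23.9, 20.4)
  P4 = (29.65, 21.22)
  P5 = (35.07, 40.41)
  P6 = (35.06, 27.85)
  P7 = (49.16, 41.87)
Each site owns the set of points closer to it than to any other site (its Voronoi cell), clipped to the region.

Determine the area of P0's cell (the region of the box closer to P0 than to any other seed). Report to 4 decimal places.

1. box [0,54]×[0,45]: [(0, 0) (54, 0) (54, 45) (0, 45)]
2. ⊥bis P0·P1 via (13.815,34.18): [(0, 19.2417) (23.8214, 45) (0, 45)]  |A|=306.799
3. ⊥bis P0·P2 via (21.795,24.85): [(0, 19.2417) (23.8214, 45) (0, 45)]  |A|=306.799
4. ⊥bis P0·P3 via (15.965,29.965): [(0, 19.2417) (23.8214, 45) (0, 45)]  |A|=306.799
5. ⊥bis P0·P4 via (18.84,30.375): [(0, 19.2417) (23.8214, 45) (0, 45)]  |A|=306.799
6. ⊥bis P0·P5 via (21.55,39.97): [(0, 19.2417) (21.4691, 42.4564) (21.3863, 45) (0, 45)]  |A|=303.7021
7. ⊥bis P0·P6 via (21.545,33.69): [(0, 19.2417) (21.4691, 42.4564) (21.3863, 45) (0, 45)]  |A|=303.7021
8. ⊥bis P0·P7 via (28.595,40.7): [(0, 19.2417) (21.4691, 42.4564) (21.3863, 45) (0, 45)]  |A|=303.7021
9. canonical 4-gon: [(0, 19.2417) (21.4691, 42.4564) (21.3863, 45) (0, 45)]
10. shoelace: 303.7021

Area of P0's cell: 303.7021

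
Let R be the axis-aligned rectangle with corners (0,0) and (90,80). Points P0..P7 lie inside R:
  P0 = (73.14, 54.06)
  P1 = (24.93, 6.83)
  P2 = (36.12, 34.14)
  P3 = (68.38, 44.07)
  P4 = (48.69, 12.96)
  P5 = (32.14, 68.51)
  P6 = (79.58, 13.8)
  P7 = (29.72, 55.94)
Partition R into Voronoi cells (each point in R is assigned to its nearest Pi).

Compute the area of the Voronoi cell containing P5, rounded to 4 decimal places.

1. box [0,90]×[0,80]: [(0, 0) (90, 0) (90, 80) (0, 80)]
2. ⊥bis P5·P0 via (52.64,61.285): [(0, 0) (31.0408, 0) (59.2359, 80) (0, 80)]  |A|=3611.0668
3. ⊥bis P5·P1 via (28.535,37.67): [(0, 41.0056) (43.6927, 35.8982) (59.2359, 80) (0, 80)]  |A|=2158.0919
4. ⊥bis P5·P2 via (34.13,51.325): [(0, 47.3728) (49.7679, 53.1359) (59.2359, 80) (0, 80)]  |A|=1607.5552
5. ⊥bis P5·P3 via (50.26,56.29): [(0, 47.3728) (47.9944, 52.9305) (51.5578, 58.2144) (59.2359, 80) (0, 80)]  |A|=1603.2354
6. ⊥bis P5·P4 via (40.415,40.735): [(0, 47.3728) (47.9944, 52.9305) (51.5578, 58.2144) (59.2359, 80) (0, 80)]  |A|=1603.2354
7. ⊥bis P5·P6 via (55.86,41.155): [(0, 47.3728) (47.9944, 52.9305) (51.5578, 58.2144) (59.2359, 80) (0, 80)]  |A|=1603.2354
8. ⊥bis P5·P7 via (30.93,62.225): [(0, 68.1797) (51.5708, 58.2512) (59.2359, 80) (0, 80)]  |A|=948.9458
9. canonical 4-gon: [(0, 68.1797) (51.5708, 58.2512) (59.2359, 80) (0, 80)]
10. shoelace: 948.9458

Area of P5's cell: 948.9458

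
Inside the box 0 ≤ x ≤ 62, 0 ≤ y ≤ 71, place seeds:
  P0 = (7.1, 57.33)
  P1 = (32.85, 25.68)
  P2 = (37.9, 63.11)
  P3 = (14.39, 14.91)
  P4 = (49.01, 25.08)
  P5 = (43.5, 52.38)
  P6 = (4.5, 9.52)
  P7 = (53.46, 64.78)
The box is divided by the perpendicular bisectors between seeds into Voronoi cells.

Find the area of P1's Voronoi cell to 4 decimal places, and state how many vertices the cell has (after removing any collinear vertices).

1. box [0,62]×[0,71]: [(0, 0) (62, 0) (62, 71) (0, 71)]
2. ⊥bis P1·P0 via (19.975,41.505): [(0, 25.2536) (0, 0) (62, 0) (62, 71) (56.2281, 71)]  |A|=3115.8844
3. ⊥bis P1·P2 via (35.375,44.395): [(25.2124, 45.7661) (0, 25.2536) (0, 0) (62, 0) (62, 40.8028)]  |A|=2487.6198
4. ⊥bis P1·P3 via (23.62,20.295): [(25.2124, 45.7661) (14.0554, 36.6889) (35.4606, 0) (62, 0) (62, 40.8028)]  |A|=1659.6399
5. ⊥bis P1·P4 via (40.93,25.38): [(41.6048, 43.5545) (25.2124, 45.7661) (14.0554, 36.6889) (35.4606, 0) (39.9877, 0)]  |A|=764.1814
6. ⊥bis P1·P5 via (38.175,39.03): [(41.3892, 37.7479) (23.9211, 44.7155) (14.0554, 36.6889) (35.4606, 0) (39.9877, 0)]  |A|=702.677
7. ⊥bis P1·P6 via (18.675,17.6): [(41.3892, 37.7479) (23.9211, 44.7155) (14.0554, 36.6889) (35.4606, 0) (39.9877, 0)]  |A|=702.677
8. ⊥bis P1·P7 via (43.155,45.23): [(41.3892, 37.7479) (23.9211, 44.7155) (14.0554, 36.6889) (35.4606, 0) (39.9877, 0)]  |A|=702.677
9. canonical 5-gon: [(41.3892, 37.7479) (23.9211, 44.7155) (14.0554, 36.6889) (35.4606, 0) (39.9877, 0)]
10. shoelace: 702.677

Area of P1's cell: 702.6770 (5 vertices)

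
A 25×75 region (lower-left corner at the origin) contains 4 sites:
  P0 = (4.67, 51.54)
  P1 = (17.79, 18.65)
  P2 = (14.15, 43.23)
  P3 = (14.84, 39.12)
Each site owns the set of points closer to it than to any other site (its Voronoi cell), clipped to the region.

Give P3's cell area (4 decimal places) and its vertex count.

1. box [0,25]×[0,75]: [(0, 0) (25, 0) (25, 75) (0, 75)]
2. ⊥bis P3·P0 via (9.755,45.33): [(0, 37.3422) (0, 0) (25, 0) (25, 57.8132)]  |A|=1189.4429
3. ⊥bis P3·P1 via (16.315,28.885): [(0, 37.3422) (0, 26.5338) (25, 30.1366) (25, 57.8132)]  |A|=481.0627
4. ⊥bis P3·P2 via (14.495,41.175): [(2.1496, 39.1024) (0, 37.3422) (0, 26.5338) (25, 30.1366) (25, 42.9386)]  |A|=311.1176
5. canonical 5-gon: [(2.1496, 39.1024) (0, 37.3422) (0, 26.5338) (25, 30.1366) (25, 42.9386)]
6. shoelace: 311.1176

Area of P3's cell: 311.1176 (5 vertices)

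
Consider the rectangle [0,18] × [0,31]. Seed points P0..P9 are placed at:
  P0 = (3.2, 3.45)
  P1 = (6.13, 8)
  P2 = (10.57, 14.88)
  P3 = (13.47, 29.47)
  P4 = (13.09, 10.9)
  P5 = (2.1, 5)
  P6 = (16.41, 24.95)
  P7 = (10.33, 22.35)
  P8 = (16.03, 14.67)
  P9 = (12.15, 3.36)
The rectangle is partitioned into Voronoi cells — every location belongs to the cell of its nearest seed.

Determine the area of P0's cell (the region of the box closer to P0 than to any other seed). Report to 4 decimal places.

1. box [0,18]×[0,31]: [(0, 0) (18, 0) (18, 31) (0, 31)]
2. ⊥bis P0·P1 via (4.665,5.725): [(0, 8.7291) (0, 0) (13.5554, 0)]  |A|=59.1627
3. ⊥bis P0·P2 via (6.885,9.165): [(0, 8.7291) (0, 0) (13.5554, 0)]  |A|=59.1627
4. ⊥bis P0·P3 via (8.335,16.46): [(0, 8.7291) (0, 0) (13.5554, 0)]  |A|=59.1627
5. ⊥bis P0·P4 via (8.145,7.175): [(13.5446, 0.0069) (0, 8.7291) (0, 0) (13.5498, 0)]  |A|=59.1627
6. ⊥bis P0·P5 via (2.65,4.225): [(13.5446, 0.0069) (4.7167, 5.6917) (0, 2.3444) (0, 0) (13.5498, 0)]  |A|=44.1053
7. ⊥bis P0·P6 via (9.805,14.2): [(13.5446, 0.0069) (4.7167, 5.6917) (0, 2.3444) (0, 0) (13.5498, 0)]  |A|=44.1053
8. ⊥bis P0·P7 via (6.765,12.9): [(13.5446, 0.0069) (4.7167, 5.6917) (0, 2.3444) (0, 0) (13.5498, 0)]  |A|=44.1053
9. ⊥bis P0·P8 via (9.615,9.06): [(13.5446, 0.0069) (4.7167, 5.6917) (0, 2.3444) (0, 0) (13.5498, 0)]  |A|=44.1053
10. ⊥bis P0·P9 via (7.675,3.405): [(7.6788, 3.7842) (4.7167, 5.6917) (0, 2.3444) (0, 0) (7.6408, 0)]  |A|=32.9142
11. canonical 5-gon: [(7.6788, 3.7842) (4.7167, 5.6917) (0, 2.3444) (0, 0) (7.6408, 0)]
12. shoelace: 32.9142

Area of P0's cell: 32.9142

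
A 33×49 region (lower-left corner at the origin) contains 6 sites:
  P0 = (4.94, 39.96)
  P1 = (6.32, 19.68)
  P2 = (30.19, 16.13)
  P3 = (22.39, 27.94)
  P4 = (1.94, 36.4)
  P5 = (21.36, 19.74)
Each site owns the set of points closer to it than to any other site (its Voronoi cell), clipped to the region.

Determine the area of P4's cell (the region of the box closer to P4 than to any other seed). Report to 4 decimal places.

1. box [0,33]×[0,49]: [(0, 0) (33, 0) (33, 49) (0, 49)]
2. ⊥bis P4·P0 via (3.44,38.18): [(0, 41.0789) (0, 0) (33, 0) (33, 13.2699)]  |A|=896.7546
3. ⊥bis P4·P1 via (4.13,28.04): [(12.7829, 30.3067) (0, 41.0789) (0, 26.9581)]  |A|=90.2525
4. ⊥bis P4·P2 via (16.065,26.265): [(12.7829, 30.3067) (0, 41.0789) (0, 26.9581)]  |A|=90.2525
5. ⊥bis P4·P3 via (12.165,32.17): [(11.2254, 29.8987) (11.7532, 31.1745) (0, 41.0789) (0, 26.9581)]  |A|=89.3666
6. ⊥bis P4·P5 via (11.65,28.07): [(11.2254, 29.8987) (11.7532, 31.1745) (0, 41.0789) (0, 26.9581)]  |A|=89.3666
7. canonical 4-gon: [(11.2254, 29.8987) (11.7532, 31.1745) (0, 41.0789) (0, 26.9581)]
8. shoelace: 89.3666

Area of P4's cell: 89.3666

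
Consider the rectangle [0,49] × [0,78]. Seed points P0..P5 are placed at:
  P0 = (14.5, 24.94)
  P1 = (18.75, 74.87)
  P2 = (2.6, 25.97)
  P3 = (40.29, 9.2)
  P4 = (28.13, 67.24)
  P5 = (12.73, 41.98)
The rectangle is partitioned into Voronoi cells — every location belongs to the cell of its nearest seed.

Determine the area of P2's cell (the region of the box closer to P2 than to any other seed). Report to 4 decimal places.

1. box [0,49]×[0,78]: [(0, 0) (49, 0) (49, 78) (0, 78)]
2. ⊥bis P2·P0 via (8.55,25.455): [(0, 0) (6.3468, 0) (13.098, 78) (0, 78)]  |A|=758.3458
3. ⊥bis P2·P1 via (10.675,50.42): [(0, 53.9456) (0, 0) (6.3468, 0) (10.7098, 50.4085)]  |A|=448.8394
4. ⊥bis P2·P3 via (21.445,17.585): [(0, 53.9456) (0, 0) (6.3468, 0) (10.7098, 50.4085)]  |A|=448.8394
5. ⊥bis P2·P4 via (15.365,46.605): [(7.5061, 51.4666) (0, 53.9456) (0, 0) (6.3468, 0) (10.6339, 49.5317)]  |A|=447.3947
6. ⊥bis P2·P5 via (7.665,33.975): [(0, 38.8249) (0, 0) (6.3468, 0) (9.2032, 33.0017)]  |A|=283.3835
7. canonical 4-gon: [(0, 38.8249) (0, 0) (6.3468, 0) (9.2032, 33.0017)]
8. shoelace: 283.3835

Area of P2's cell: 283.3835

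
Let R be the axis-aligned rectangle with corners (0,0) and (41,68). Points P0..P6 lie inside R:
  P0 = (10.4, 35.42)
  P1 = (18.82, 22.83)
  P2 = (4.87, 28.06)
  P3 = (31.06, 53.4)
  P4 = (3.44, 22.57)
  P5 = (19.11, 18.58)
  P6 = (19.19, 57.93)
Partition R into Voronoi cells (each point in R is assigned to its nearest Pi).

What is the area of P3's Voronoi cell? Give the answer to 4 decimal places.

1. box [0,41]×[0,68]: [(0, 0) (41, 0) (41, 68) (0, 68)]
2. ⊥bis P3·P0 via (20.73,44.41): [(41, 21.1187) (41, 68) (0.2001, 68)]  |A|=956.3774
3. ⊥bis P3·P1 via (24.94,38.115): [(26.8868, 37.3355) (41, 31.6847) (41, 68) (0.2001, 68)]  |A|=881.8171
4. ⊥bis P3·P2 via (17.965,40.73): [(26.8868, 37.3355) (41, 31.6847) (41, 68) (0.2001, 68)]  |A|=881.8171
5. ⊥bis P3·P4 via (17.25,37.985): [(26.8868, 37.3355) (41, 31.6847) (41, 68) (0.2001, 68)]  |A|=881.8171
6. ⊥bis P3·P5 via (25.085,35.99): [(26.8868, 37.3355) (41, 31.6847) (41, 68) (0.2001, 68)]  |A|=881.8171
7. ⊥bis P3·P6 via (25.125,55.665): [(20.7993, 44.3304) (26.8868, 37.3355) (41, 31.6847) (41, 68) (29.8325, 68)]  |A|=531.1231
8. canonical 5-gon: [(20.7993, 44.3304) (26.8868, 37.3355) (41, 31.6847) (41, 68) (29.8325, 68)]
9. shoelace: 531.1231

Area of P3's cell: 531.1231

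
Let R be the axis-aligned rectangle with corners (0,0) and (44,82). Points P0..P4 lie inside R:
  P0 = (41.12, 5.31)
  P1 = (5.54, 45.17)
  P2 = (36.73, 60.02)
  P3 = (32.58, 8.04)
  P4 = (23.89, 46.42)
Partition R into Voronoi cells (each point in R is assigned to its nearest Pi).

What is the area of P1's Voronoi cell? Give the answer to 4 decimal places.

1. box [0,44]×[0,82]: [(0, 0) (44, 0) (44, 82) (0, 82)]
2. ⊥bis P1·P0 via (23.33,25.24): [(0, 4.4151) (44, 43.6905) (44, 82) (0, 82)]  |A|=2549.6764
3. ⊥bis P1·P2 via (21.135,52.595): [(0, 4.4151) (30.9294, 32.0234) (7.1349, 82) (0, 82)]  |A|=1378.1163
4. ⊥bis P1·P3 via (19.06,26.605): [(0, 12.7245) (29.7891, 34.4185) (7.1349, 82) (0, 82)]  |A|=1201.5708
5. ⊥bis P1·P4 via (14.715,45.795): [(0, 12.7245) (16.1658, 24.4973) (13.1025, 69.4659) (7.1349, 82) (0, 82)]  |A|=880.0651
6. canonical 5-gon: [(0, 12.7245) (16.1658, 24.4973) (13.1025, 69.4659) (7.1349, 82) (0, 82)]
7. shoelace: 880.0651

Area of P1's cell: 880.0651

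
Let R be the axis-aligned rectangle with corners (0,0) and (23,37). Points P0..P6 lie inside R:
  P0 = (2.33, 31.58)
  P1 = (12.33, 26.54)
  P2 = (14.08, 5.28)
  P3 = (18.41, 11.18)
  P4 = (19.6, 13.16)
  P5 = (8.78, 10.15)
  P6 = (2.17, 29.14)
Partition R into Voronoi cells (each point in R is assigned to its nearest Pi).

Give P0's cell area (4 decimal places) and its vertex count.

Area of P0's cell: 65.0103 (4 vertices)

1. box [0,23]×[0,37]: [(0, 0) (23, 0) (23, 37) (0, 37)]
2. ⊥bis P0·P1 via (7.33,29.06): [(0, 14.5163) (11.3318, 37) (0, 37)]  |A|=127.3897
3. ⊥bis P0·P2 via (8.205,18.43): [(0, 14.7643) (0.1613, 14.8363) (11.3318, 37) (0, 37)]  |A|=127.3697
4. ⊥bis P0·P3 via (10.37,21.38): [(0, 14.7643) (0.1613, 14.8363) (11.3318, 37) (0, 37)]  |A|=127.3697
5. ⊥bis P0·P4 via (10.965,22.37): [(0, 14.7643) (0.1613, 14.8363) (11.3318, 37) (0, 37)]  |A|=127.3697
6. ⊥bis P0·P5 via (5.555,20.865): [(0, 19.1931) (2.7785, 20.0293) (11.3318, 37) (0, 37)]  |A|=120.8924
7. ⊥bis P0·P6 via (2.25,30.36): [(0, 30.5075) (7.8017, 29.996) (11.3318, 37) (0, 37)]  |A|=65.0103
8. canonical 4-gon: [(0, 30.5075) (7.8017, 29.996) (11.3318, 37) (0, 37)]
9. shoelace: 65.0103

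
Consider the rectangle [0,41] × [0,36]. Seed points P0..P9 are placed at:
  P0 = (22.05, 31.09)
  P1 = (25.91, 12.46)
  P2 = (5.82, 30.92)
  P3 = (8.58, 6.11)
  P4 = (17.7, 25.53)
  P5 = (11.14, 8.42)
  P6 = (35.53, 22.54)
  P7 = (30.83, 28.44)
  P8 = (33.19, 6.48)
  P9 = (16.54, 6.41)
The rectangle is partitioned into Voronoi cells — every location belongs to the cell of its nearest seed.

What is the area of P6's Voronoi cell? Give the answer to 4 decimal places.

1. box [0,41]×[0,36]: [(0, 0) (41, 0) (41, 36) (0, 36)]
2. ⊥bis P6·P0 via (28.79,26.815): [(11.782, 0) (41, 0) (41, 36) (34.6158, 36)]  |A|=640.8402
3. ⊥bis P6·P1 via (30.72,17.5): [(25.8374, 22.1598) (41, 7.6891) (41, 36) (34.6158, 36)]  |A|=258.8131
4. ⊥bis P6·P2 via (20.675,26.73): [(25.8374, 22.1598) (41, 7.6891) (41, 36) (34.6158, 36)]  |A|=258.8131
5. ⊥bis P6·P3 via (22.055,14.325): [(25.8374, 22.1598) (41, 7.6891) (41, 36) (34.6158, 36)]  |A|=258.8131
6. ⊥bis P6·P4 via (26.615,24.035): [(26.467, 23.1526) (26.2366, 21.7788) (41, 7.6891) (41, 36) (34.6158, 36)]  |A|=258.495
7. ⊥bis P6·P5 via (23.335,15.48): [(26.467, 23.1526) (26.2366, 21.7788) (41, 7.6891) (41, 36) (34.6158, 36)]  |A|=258.495
8. ⊥bis P6·P7 via (33.18,25.49): [(27.276, 20.7868) (41, 7.6891) (41, 31.7195)]  |A|=164.8962
9. ⊥bis P6·P8 via (34.36,14.51): [(27.276, 20.7868) (33.7616, 14.5972) (41, 13.5425) (41, 31.7195)]  |A|=143.7116
10. ⊥bis P6·P9 via (26.035,14.475): [(27.276, 20.7868) (33.7616, 14.5972) (41, 13.5425) (41, 31.7195)]  |A|=143.7116
11. canonical 4-gon: [(27.276, 20.7868) (33.7616, 14.5972) (41, 13.5425) (41, 31.7195)]
12. shoelace: 143.7116

Area of P6's cell: 143.7116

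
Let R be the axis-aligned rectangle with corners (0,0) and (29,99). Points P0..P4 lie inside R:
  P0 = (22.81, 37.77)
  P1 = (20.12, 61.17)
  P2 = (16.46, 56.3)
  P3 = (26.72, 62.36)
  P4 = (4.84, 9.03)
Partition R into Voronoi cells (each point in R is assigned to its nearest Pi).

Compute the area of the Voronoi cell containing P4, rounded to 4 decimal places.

1. box [0,29]×[0,99]: [(0, 0) (29, 0) (29, 99) (0, 99)]
2. ⊥bis P4·P0 via (13.825,23.4): [(0, 32.0442) (0, 0) (29, 0) (29, 13.9117)]  |A|=666.3605
3. ⊥bis P4·P1 via (12.48,35.1): [(0, 32.0442) (0, 0) (29, 0) (29, 13.9117)]  |A|=666.3605
4. ⊥bis P4·P2 via (10.65,32.665): [(0, 32.0442) (0, 0) (29, 0) (29, 13.9117)]  |A|=666.3605
5. ⊥bis P4·P3 via (15.78,35.695): [(0, 32.0442) (0, 0) (29, 0) (29, 13.9117)]  |A|=666.3605
6. canonical 4-gon: [(0, 32.0442) (0, 0) (29, 0) (29, 13.9117)]
7. shoelace: 666.3605

Area of P4's cell: 666.3605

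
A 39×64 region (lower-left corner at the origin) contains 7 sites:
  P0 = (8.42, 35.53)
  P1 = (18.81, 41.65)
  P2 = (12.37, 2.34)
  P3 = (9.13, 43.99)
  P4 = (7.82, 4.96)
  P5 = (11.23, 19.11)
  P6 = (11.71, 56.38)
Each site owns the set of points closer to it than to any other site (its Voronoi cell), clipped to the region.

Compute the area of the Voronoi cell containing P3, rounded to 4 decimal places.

1. box [0,39]×[0,64]: [(0, 0) (39, 0) (39, 64) (0, 64)]
2. ⊥bis P3·P0 via (8.775,39.76): [(0, 40.4964) (39, 37.2234) (39, 64) (0, 64)]  |A|=980.4635
3. ⊥bis P3·P1 via (13.97,42.82): [(0, 40.4964) (13.1417, 39.3935) (19.09, 64) (0, 64)]  |A|=389.3067
4. ⊥bis P3·P2 via (10.75,23.165): [(0, 40.4964) (13.1417, 39.3935) (19.09, 64) (0, 64)]  |A|=389.3067
5. ⊥bis P3·P4 via (8.475,24.475): [(0, 40.4964) (13.1417, 39.3935) (19.09, 64) (0, 64)]  |A|=389.3067
6. ⊥bis P3·P5 via (10.18,31.55): [(0, 40.4964) (13.1417, 39.3935) (19.09, 64) (0, 64)]  |A|=389.3067
7. ⊥bis P3·P6 via (10.42,50.185): [(0, 52.3548) (0, 40.4964) (13.1417, 39.3935) (15.4949, 49.1282)]  |A|=157.1351
8. canonical 4-gon: [(0, 52.3548) (0, 40.4964) (13.1417, 39.3935) (15.4949, 49.1282)]
9. shoelace: 157.1351

Area of P3's cell: 157.1351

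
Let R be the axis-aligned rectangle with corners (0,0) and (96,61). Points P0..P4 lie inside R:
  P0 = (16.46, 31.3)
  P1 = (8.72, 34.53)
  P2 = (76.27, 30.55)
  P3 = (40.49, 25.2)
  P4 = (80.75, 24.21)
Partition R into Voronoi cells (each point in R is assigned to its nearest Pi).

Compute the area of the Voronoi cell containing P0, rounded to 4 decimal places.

Area of P0's cell: 1063.7291

1. box [0,96]×[0,61]: [(0, 0) (96, 0) (96, 61) (0, 61)]
2. ⊥bis P0·P1 via (12.59,32.915): [(0, 2.7458) (0, 0) (96, 0) (96, 61) (24.3102, 61)]  |A|=5147.9133
3. ⊥bis P0·P2 via (46.365,30.925): [(0, 2.7458) (0, 0) (45.9772, 0) (46.7421, 61) (24.3102, 61)]  |A|=2119.8532
4. ⊥bis P0·P3 via (28.475,28.25): [(0, 2.7458) (0, 0) (21.3038, 0) (36.7886, 61) (24.3102, 61)]  |A|=1063.7291
5. ⊥bis P0·P4 via (48.605,27.755): [(0, 2.7458) (0, 0) (21.3038, 0) (36.7886, 61) (24.3102, 61)]  |A|=1063.7291
6. canonical 5-gon: [(0, 2.7458) (0, 0) (21.3038, 0) (36.7886, 61) (24.3102, 61)]
7. shoelace: 1063.7291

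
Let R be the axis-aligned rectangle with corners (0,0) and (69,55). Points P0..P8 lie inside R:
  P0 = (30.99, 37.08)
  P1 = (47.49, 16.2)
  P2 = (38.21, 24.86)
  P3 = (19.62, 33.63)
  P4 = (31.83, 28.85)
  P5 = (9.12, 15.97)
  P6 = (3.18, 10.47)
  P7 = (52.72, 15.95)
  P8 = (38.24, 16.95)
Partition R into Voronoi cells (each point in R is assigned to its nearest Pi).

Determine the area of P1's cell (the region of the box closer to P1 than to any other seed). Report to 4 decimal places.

1. box [0,69]×[0,55]: [(0, 0) (69, 0) (69, 55) (0, 55)]
2. ⊥bis P1·P0 via (39.24,26.64): [(5.5283, 0) (69, 0) (69, 50.1572)]  |A|=1591.7829
3. ⊥bis P1·P2 via (42.85,20.53): [(23.6916, 0) (69, 0) (69, 48.5522)]  |A|=1099.9102
4. ⊥bis P1·P3 via (33.555,24.915): [(23.6916, 0) (69, 0) (69, 48.5522)]  |A|=1099.9102
5. ⊥bis P1·P4 via (39.66,22.525): [(23.6916, 0) (69, 0) (69, 48.5522)]  |A|=1099.9102
6. ⊥bis P1·P5 via (28.305,16.085): [(28.3714, 5.0148) (28.4014, 0) (69, 0) (69, 48.5522)]  |A|=1088.1009
7. ⊥bis P1·P6 via (25.335,13.335): [(28.3714, 5.0148) (28.4014, 0) (69, 0) (69, 48.5522)]  |A|=1088.1009
8. ⊥bis P1·P7 via (50.105,16.075): [(50.7211, 28.9647) (28.3714, 5.0148) (28.4014, 0) (49.3366, 0)]  |A|=359.5898
9. ⊥bis P1·P8 via (42.865,16.575): [(50.7211, 28.9647) (43.2176, 20.9239) (41.5211, 0) (49.3366, 0)]  |A|=184.8678
10. canonical 4-gon: [(50.7211, 28.9647) (43.2176, 20.9239) (41.5211, 0) (49.3366, 0)]
11. shoelace: 184.8678

Area of P1's cell: 184.8678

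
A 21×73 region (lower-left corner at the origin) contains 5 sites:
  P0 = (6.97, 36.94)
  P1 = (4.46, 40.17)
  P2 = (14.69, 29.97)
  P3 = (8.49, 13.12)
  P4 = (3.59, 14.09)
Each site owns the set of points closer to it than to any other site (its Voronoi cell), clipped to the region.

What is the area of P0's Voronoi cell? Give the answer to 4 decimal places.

1. box [0,21]×[0,73]: [(0, 0) (21, 0) (21, 73) (0, 73)]
2. ⊥bis P0·P1 via (5.715,38.555): [(0, 34.1139) (0, 0) (21, 0) (21, 50.4328)]  |A|=887.7409
3. ⊥bis P0·P2 via (10.83,33.455): [(0, 34.1139) (0, 21.4596) (21, 44.7193) (21, 50.4328)]  |A|=192.8616
4. ⊥bis P0·P3 via (7.73,25.03): [(0, 34.1139) (0, 24.5367) (2.948, 24.7249) (21, 44.7193) (21, 50.4328)]  |A|=188.326
5. ⊥bis P0·P4 via (5.28,25.515): [(0, 34.1139) (0, 26.296) (3.8521, 25.7262) (21, 44.7193) (21, 50.4328)]  |A|=183.5465
6. canonical 5-gon: [(0, 34.1139) (0, 26.296) (3.8521, 25.7262) (21, 44.7193) (21, 50.4328)]
7. shoelace: 183.5465

Area of P0's cell: 183.5465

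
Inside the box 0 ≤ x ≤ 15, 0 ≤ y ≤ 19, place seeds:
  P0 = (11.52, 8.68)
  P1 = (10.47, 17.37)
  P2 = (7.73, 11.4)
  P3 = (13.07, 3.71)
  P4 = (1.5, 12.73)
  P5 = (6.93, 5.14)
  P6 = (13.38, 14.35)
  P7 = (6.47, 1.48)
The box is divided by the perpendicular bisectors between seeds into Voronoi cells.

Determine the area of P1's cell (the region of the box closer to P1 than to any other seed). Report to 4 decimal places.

1. box [0,15]×[0,19]: [(0, 0) (15, 0) (15, 19) (0, 19)]
2. ⊥bis P1·P0 via (10.995,13.025): [(0, 11.6965) (15, 13.5089) (15, 19) (0, 19)]  |A|=95.9594
3. ⊥bis P1·P2 via (9.1,14.385): [(0, 18.5615) (11.8406, 13.1272) (15, 13.5089) (15, 19) (0, 19)]  |A|=55.3162
4. ⊥bis P1·P3 via (11.77,10.54): [(0, 18.5615) (11.8406, 13.1272) (15, 13.5089) (15, 19) (0, 19)]  |A|=55.3162
5. ⊥bis P1·P4 via (5.985,15.05): [(5.4663, 16.0527) (11.8406, 13.1272) (15, 13.5089) (15, 19) (3.9417, 19)]  |A|=48.3092
6. ⊥bis P1·P5 via (8.7,11.255): [(5.4663, 16.0527) (11.8406, 13.1272) (15, 13.5089) (15, 19) (3.9417, 19)]  |A|=48.3092
7. ⊥bis P1·P6 via (11.925,15.86): [(5.4663, 16.0527) (9.9767, 13.9826) (15, 18.823) (15, 19) (3.9417, 19)]  |A|=33.2549
8. ⊥bis P1·P7 via (8.47,9.425): [(5.4663, 16.0527) (9.9767, 13.9826) (15, 18.823) (15, 19) (3.9417, 19)]  |A|=33.2549
9. canonical 5-gon: [(5.4663, 16.0527) (9.9767, 13.9826) (15, 18.823) (15, 19) (3.9417, 19)]
10. shoelace: 33.2549

Area of P1's cell: 33.2549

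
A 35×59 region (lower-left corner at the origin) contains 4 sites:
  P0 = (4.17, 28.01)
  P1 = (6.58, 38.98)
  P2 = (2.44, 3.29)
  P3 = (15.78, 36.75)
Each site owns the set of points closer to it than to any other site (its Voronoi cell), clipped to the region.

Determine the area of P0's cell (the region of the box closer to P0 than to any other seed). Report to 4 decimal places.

Area of P0's cell: 297.5257

1. box [0,35]×[0,59]: [(0, 0) (35, 0) (35, 59) (0, 59)]
2. ⊥bis P0·P1 via (5.375,33.495): [(0, 34.6758) (0, 0) (35, 0) (35, 26.9867)]  |A|=1079.094
3. ⊥bis P0·P2 via (3.305,15.65): [(0, 34.6758) (0, 15.8813) (35, 13.4319) (35, 26.9867)]  |A|=566.1137
4. ⊥bis P0·P3 via (9.975,32.38): [(9.8808, 32.5051) (0, 34.6758) (0, 15.8813) (23.6407, 14.2268)]  |A|=297.5257
5. canonical 4-gon: [(9.8808, 32.5051) (0, 34.6758) (0, 15.8813) (23.6407, 14.2268)]
6. shoelace: 297.5257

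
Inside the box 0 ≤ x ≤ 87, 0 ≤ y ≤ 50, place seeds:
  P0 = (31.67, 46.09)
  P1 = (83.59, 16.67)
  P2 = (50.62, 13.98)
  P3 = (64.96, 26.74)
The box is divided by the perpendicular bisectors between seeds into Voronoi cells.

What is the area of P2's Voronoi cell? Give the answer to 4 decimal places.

1. box [0,87]×[0,50]: [(0, 0) (87, 0) (87, 50) (0, 50)]
2. ⊥bis P2·P0 via (41.145,30.035): [(0, 5.7529) (0, 0) (87, 0) (87, 50) (74.9749, 50)]  |A|=2691.2901
3. ⊥bis P2·P1 via (67.105,15.325): [(64.7674, 43.976) (0, 5.7529) (0, 0) (68.3554, 0)]  |A|=1689.2969
4. ⊥bis P2·P3 via (57.79,20.36): [(67.5931, 9.3431) (46.414, 33.1446) (0, 5.7529) (0, 0) (68.3554, 0)]  |A|=1356.1794
5. canonical 5-gon: [(67.5931, 9.3431) (46.414, 33.1446) (0, 5.7529) (0, 0) (68.3554, 0)]
6. shoelace: 1356.1794

Area of P2's cell: 1356.1794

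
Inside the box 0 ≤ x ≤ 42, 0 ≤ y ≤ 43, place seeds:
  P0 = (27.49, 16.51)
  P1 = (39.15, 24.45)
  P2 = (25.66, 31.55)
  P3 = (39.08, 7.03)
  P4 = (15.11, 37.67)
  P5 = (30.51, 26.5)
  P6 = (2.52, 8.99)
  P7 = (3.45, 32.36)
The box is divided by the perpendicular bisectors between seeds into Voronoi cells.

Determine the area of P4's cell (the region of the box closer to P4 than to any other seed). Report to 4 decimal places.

1. box [0,42]×[0,43]: [(0, 0) (42, 0) (42, 43) (0, 43)]
2. ⊥bis P4·P0 via (21.3,27.09): [(0, 14.6281) (42, 39.2009) (42, 43) (0, 43)]  |A|=675.5918
3. ⊥bis P4·P1 via (27.13,31.06): [(0, 14.6281) (26.6767, 30.2357) (33.696, 43) (0, 43)]  |A|=593.4871
4. ⊥bis P4·P2 via (20.385,34.61): [(0, 14.6281) (13.3114, 22.4161) (25.252, 43) (0, 43)]  |A|=448.7267
5. ⊥bis P4·P3 via (27.095,22.35): [(0, 14.6281) (13.3114, 22.4161) (25.252, 43) (0, 43)]  |A|=448.7267
6. ⊥bis P4·P5 via (22.81,32.085): [(0, 14.6281) (13.3114, 22.4161) (25.252, 43) (0, 43)]  |A|=448.7267
7. ⊥bis P4·P6 via (8.815,23.33): [(0, 27.1996) (12.2763, 21.8105) (13.3114, 22.4161) (25.252, 43) (0, 43)]  |A|=371.5607
8. ⊥bis P4·P7 via (9.28,35.015): [(14.2672, 24.0638) (25.252, 43) (5.6436, 43)]  |A|=185.6541
9. canonical 3-gon: [(14.2672, 24.0638) (25.252, 43) (5.6436, 43)]
10. shoelace: 185.6541

Area of P4's cell: 185.6541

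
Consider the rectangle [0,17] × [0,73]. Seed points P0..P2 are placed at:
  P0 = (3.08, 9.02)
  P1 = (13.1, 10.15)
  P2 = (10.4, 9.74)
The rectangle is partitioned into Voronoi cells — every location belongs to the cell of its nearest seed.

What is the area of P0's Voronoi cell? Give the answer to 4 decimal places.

Area of P0's cell: 297.2895

1. box [0,17]×[0,73]: [(0, 0) (17, 0) (17, 73) (0, 73)]
2. ⊥bis P0·P1 via (8.09,9.585): [(0, 0) (9.1709, 0) (0.9384, 73) (0, 73)]  |A|=368.9913
3. ⊥bis P0·P2 via (6.74,9.38): [(0, 0) (7.6626, 0) (0.4823, 73) (0, 73)]  |A|=297.2895
4. canonical 4-gon: [(0, 0) (7.6626, 0) (0.4823, 73) (0, 73)]
5. shoelace: 297.2895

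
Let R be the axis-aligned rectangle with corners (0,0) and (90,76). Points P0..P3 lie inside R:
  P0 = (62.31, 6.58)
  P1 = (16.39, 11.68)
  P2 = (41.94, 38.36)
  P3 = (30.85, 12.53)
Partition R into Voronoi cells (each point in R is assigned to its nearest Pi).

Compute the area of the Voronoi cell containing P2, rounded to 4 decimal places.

1. box [0,90]×[0,76]: [(0, 0) (90, 0) (90, 76) (0, 76)]
2. ⊥bis P2·P0 via (52.125,22.47): [(0, 0) (17.0687, 0) (90, 46.7467) (90, 76) (0, 76)]  |A|=5135.3512
3. ⊥bis P2·P1 via (29.165,25.02): [(0, 52.9498) (39.966, 14.6765) (90, 46.7467) (90, 76) (0, 76)]  |A|=3952.0021
4. ⊥bis P2·P3 via (36.395,25.445): [(0, 52.9498) (22.4848, 31.4173) (48.5946, 20.2071) (90, 46.7467) (90, 76) (0, 76)]  |A|=3831.4353
5. canonical 6-gon: [(0, 52.9498) (22.4848, 31.4173) (48.5946, 20.2071) (90, 46.7467) (90, 76) (0, 76)]
6. shoelace: 3831.4353

Area of P2's cell: 3831.4353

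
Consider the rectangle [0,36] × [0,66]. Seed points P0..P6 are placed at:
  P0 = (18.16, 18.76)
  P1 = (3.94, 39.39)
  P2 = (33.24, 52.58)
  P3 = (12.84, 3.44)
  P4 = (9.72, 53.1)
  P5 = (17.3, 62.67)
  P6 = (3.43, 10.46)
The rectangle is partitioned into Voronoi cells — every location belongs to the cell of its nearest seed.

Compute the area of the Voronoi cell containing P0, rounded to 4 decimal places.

Area of P0's cell: 675.2013

1. box [0,36]×[0,66]: [(0, 0) (36, 0) (36, 66) (0, 66)]
2. ⊥bis P0·P1 via (11.05,29.075): [(0, 21.4584) (0, 0) (36, 0) (36, 46.2727)]  |A|=1219.1597
3. ⊥bis P0·P2 via (25.7,35.67): [(22.6141, 37.046) (0, 21.4584) (0, 0) (36, 0) (36, 31.0773)]  |A|=1117.4576
4. ⊥bis P0·P3 via (15.5,11.1): [(22.6141, 37.046) (0, 21.4584) (0, 16.4825) (36, 3.9812) (36, 31.0773)]  |A|=749.1109
5. ⊥bis P0·P4 via (13.94,35.93): [(22.6141, 37.046) (0, 21.4584) (0, 16.4825) (36, 3.9812) (36, 31.0773)]  |A|=749.1109
6. ⊥bis P0·P5 via (17.73,40.715): [(22.6141, 37.046) (0, 21.4584) (0, 16.4825) (36, 3.9812) (36, 31.0773)]  |A|=749.1109
7. ⊥bis P0·P6 via (10.795,14.61): [(22.6141, 37.046) (4.9958, 24.9019) (12.1093, 12.2774) (36, 3.9812) (36, 31.0773)]  |A|=675.2013
8. canonical 5-gon: [(22.6141, 37.046) (4.9958, 24.9019) (12.1093, 12.2774) (36, 3.9812) (36, 31.0773)]
9. shoelace: 675.2013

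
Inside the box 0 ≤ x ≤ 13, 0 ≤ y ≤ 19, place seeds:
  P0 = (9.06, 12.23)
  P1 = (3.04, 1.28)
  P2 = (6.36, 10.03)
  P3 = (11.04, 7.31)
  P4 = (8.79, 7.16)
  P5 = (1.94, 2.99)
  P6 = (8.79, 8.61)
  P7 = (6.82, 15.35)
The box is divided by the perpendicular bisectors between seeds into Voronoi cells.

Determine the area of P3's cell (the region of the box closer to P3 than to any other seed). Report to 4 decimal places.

Area of P3's cell: 28.9985

1. box [0,13]×[0,19]: [(0, 0) (13, 0) (13, 19) (0, 19)]
2. ⊥bis P3·P0 via (10.05,9.77): [(0, 5.7255) (0, 0) (13, 0) (13, 10.9572)]  |A|=108.4374
3. ⊥bis P3·P1 via (7.04,4.295): [(4.5742, 7.5663) (10.2774, 0) (13, 0) (13, 10.9572)]  |A|=56.4616
4. ⊥bis P3·P2 via (8.7,8.67): [(9.1223, 9.3967) (6.5416, 4.9563) (10.2774, 0) (13, 0) (13, 10.9572)]  |A|=48.7257
5. ⊥bis P3·P4 via (9.915,7.235): [(9.7539, 9.6509) (10.3973, 0) (13, 0) (13, 10.9572)]  |A|=30.3428
6. ⊥bis P3·P5 via (6.49,5.15): [(9.7539, 9.6509) (10.3973, 0) (13, 0) (13, 10.9572)]  |A|=30.3428
7. ⊥bis P3·P6 via (9.915,7.96): [(11.2367, 10.2476) (9.8717, 7.885) (10.3973, 0) (13, 0) (13, 10.9572)]  |A|=28.9985
8. ⊥bis P3·P7 via (8.93,11.33): [(11.2367, 10.2476) (9.8717, 7.885) (10.3973, 0) (13, 0) (13, 10.9572)]  |A|=28.9985
9. canonical 5-gon: [(11.2367, 10.2476) (9.8717, 7.885) (10.3973, 0) (13, 0) (13, 10.9572)]
10. shoelace: 28.9985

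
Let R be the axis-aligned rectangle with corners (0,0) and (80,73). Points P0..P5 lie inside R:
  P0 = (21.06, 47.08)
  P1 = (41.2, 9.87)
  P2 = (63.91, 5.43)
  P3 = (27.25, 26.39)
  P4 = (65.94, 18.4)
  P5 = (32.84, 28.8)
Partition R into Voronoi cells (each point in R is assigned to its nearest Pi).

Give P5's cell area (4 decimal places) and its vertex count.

Area of P5's cell: 661.5635 (4 vertices)

1. box [0,80]×[0,73]: [(0, 0) (80, 0) (80, 73) (0, 73)]
2. ⊥bis P5·P0 via (26.95,37.94): [(0, 20.5729) (0, 0) (80, 0) (80, 72.1265)]  |A|=3707.9746
3. ⊥bis P5·P1 via (37.02,19.335): [(0, 20.5729) (0, 2.986) (80, 38.3161) (80, 72.1265)]  |A|=2055.8907
4. ⊥bis P5·P2 via (48.375,17.115): [(0, 20.5729) (0, 2.986) (56.5235, 27.9483) (80, 59.1599) (80, 72.1265)]  |A|=1811.2215
5. ⊥bis P5·P3 via (30.045,27.595): [(25.8818, 37.2516) (34.1521, 18.0685) (56.5235, 27.9483) (80, 59.1599) (80, 72.1265)]  |A|=1193.6897
6. ⊥bis P5·P4 via (49.39,23.6): [(60.7366, 59.7128) (25.8818, 37.2516) (34.1521, 18.0685) (49.827, 24.9909)]  |A|=661.5635
7. canonical 4-gon: [(60.7366, 59.7128) (25.8818, 37.2516) (34.1521, 18.0685) (49.827, 24.9909)]
8. shoelace: 661.5635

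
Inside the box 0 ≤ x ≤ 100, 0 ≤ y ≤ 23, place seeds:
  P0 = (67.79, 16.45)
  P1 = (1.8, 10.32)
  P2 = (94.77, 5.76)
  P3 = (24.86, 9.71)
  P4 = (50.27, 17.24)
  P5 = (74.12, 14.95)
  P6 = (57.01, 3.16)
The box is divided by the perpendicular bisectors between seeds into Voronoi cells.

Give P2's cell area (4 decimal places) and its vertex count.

Area of P2's cell: 346.0450 (4 vertices)

1. box [0,100]×[0,23]: [(0, 0) (100, 0) (100, 23) (0, 23)]
2. ⊥bis P2·P0 via (81.28,11.105): [(76.88, 0) (100, 0) (100, 23) (85.993, 23)]  |A|=426.9603
3. ⊥bis P2·P1 via (48.285,8.04): [(76.88, 0) (100, 0) (100, 23) (85.993, 23)]  |A|=426.9603
4. ⊥bis P2·P3 via (59.815,7.735): [(76.88, 0) (100, 0) (100, 23) (85.993, 23)]  |A|=426.9603
5. ⊥bis P2·P4 via (72.52,11.5): [(76.88, 0) (100, 0) (100, 23) (85.993, 23)]  |A|=426.9603
6. ⊥bis P2·P5 via (84.445,10.355): [(79.8366, 0) (100, 0) (100, 23) (90.0725, 23)]  |A|=346.045
7. ⊥bis P2·P6 via (75.89,4.46): [(79.8366, 0) (100, 0) (100, 23) (90.0725, 23)]  |A|=346.045
8. canonical 4-gon: [(79.8366, 0) (100, 0) (100, 23) (90.0725, 23)]
9. shoelace: 346.045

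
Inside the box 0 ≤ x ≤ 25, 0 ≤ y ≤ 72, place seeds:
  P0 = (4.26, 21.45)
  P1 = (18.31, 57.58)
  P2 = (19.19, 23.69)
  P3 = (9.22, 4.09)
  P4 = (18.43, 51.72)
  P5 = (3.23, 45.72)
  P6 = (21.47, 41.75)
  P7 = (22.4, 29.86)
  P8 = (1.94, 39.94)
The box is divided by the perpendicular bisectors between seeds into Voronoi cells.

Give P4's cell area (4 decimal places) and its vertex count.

Area of P4's cell: 123.3457 (4 vertices)

1. box [0,25]×[0,72]: [(0, 0) (25, 0) (25, 72) (0, 72)]
2. ⊥bis P4·P0 via (11.345,36.585): [(0, 41.8958) (25, 30.1928) (25, 72) (0, 72)]  |A|=898.892
3. ⊥bis P4·P1 via (18.37,54.65): [(0, 54.2738) (0, 41.8958) (25, 30.1928) (25, 54.7858)]  |A|=462.1369
4. ⊥bis P4·P2 via (18.81,37.705): [(0, 54.2738) (0, 41.8958) (9.4921, 37.4524) (25, 37.8728) (25, 54.7858)]  |A|=402.5866
5. ⊥bis P4·P3 via (13.825,27.905): [(0, 54.2738) (0, 41.8958) (9.4921, 37.4524) (25, 37.8728) (25, 54.7858)]  |A|=402.5866
6. ⊥bis P4·P5 via (10.83,48.72): [(8.5684, 54.4493) (15.2165, 37.6076) (25, 37.8728) (25, 54.7858)]  |A|=222.2203
7. ⊥bis P4·P6 via (19.95,46.735): [(8.5684, 54.4493) (12.5091, 44.4662) (25, 48.2748) (25, 54.7858)]  |A|=123.3457
8. ⊥bis P4·P7 via (20.415,40.79): [(8.5684, 54.4493) (12.5091, 44.4662) (25, 48.2748) (25, 54.7858)]  |A|=123.3457
9. ⊥bis P4·P8 via (10.185,45.83): [(8.5684, 54.4493) (12.5091, 44.4662) (25, 48.2748) (25, 54.7858)]  |A|=123.3457
10. canonical 4-gon: [(8.5684, 54.4493) (12.5091, 44.4662) (25, 48.2748) (25, 54.7858)]
11. shoelace: 123.3457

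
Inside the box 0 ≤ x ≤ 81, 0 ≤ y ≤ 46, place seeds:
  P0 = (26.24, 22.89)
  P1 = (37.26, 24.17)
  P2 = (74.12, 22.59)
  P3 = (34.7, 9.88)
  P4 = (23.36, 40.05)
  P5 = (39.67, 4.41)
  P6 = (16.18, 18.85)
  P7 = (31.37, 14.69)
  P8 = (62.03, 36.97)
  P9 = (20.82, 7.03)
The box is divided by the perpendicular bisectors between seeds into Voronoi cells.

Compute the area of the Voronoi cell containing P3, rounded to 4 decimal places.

Area of P3's cell: 118.0646

1. box [0,81]×[0,46]: [(0, 0) (81, 0) (81, 46) (0, 46)]
2. ⊥bis P3·P0 via (30.47,16.385): [(5.2727, 0) (81, 0) (81, 46) (76.0127, 46)]  |A|=1856.4352
3. ⊥bis P3·P1 via (35.98,17.025): [(32.4317, 17.6607) (5.2727, 0) (81, 0) (81, 8.9598)]  |A|=886.2785
4. ⊥bis P3·P2 via (54.41,16.235): [(55.2695, 13.5694) (32.4317, 17.6607) (5.2727, 0) (59.6446, 0)]  |A|=626.118
5. ⊥bis P3·P4 via (29.03,24.965): [(55.2695, 13.5694) (32.4317, 17.6607) (5.2727, 0) (59.6446, 0)]  |A|=626.118
6. ⊥bis P3·P5 via (37.185,7.145): [(46.0696, 15.2175) (32.4317, 17.6607) (5.2727, 0) (29.3212, 0)]  |A|=336.5824
7. ⊥bis P3·P6 via (25.44,14.365): [(46.0696, 15.2175) (32.4317, 17.6607) (24.5556, 12.5391) (18.4824, 0) (29.3212, 0)]  |A|=253.7637
8. ⊥bis P3·P7 via (33.035,12.285): [(46.0696, 15.2175) (39.0796, 16.4697) (20.0929, 3.3251) (18.4824, 0) (29.3212, 0)]  |A|=173.9089
9. ⊥bis P3·P8 via (48.365,23.425): [(46.0696, 15.2175) (39.0796, 16.4697) (20.0929, 3.3251) (18.4824, 0) (29.3212, 0)]  |A|=173.9089
10. ⊥bis P3·P9 via (27.76,8.455): [(29.4686, 0.1339) (46.0696, 15.2175) (39.0796, 16.4697) (27.728, 8.6109)]  |A|=118.0646
11. canonical 4-gon: [(29.4686, 0.1339) (46.0696, 15.2175) (39.0796, 16.4697) (27.728, 8.6109)]
12. shoelace: 118.0646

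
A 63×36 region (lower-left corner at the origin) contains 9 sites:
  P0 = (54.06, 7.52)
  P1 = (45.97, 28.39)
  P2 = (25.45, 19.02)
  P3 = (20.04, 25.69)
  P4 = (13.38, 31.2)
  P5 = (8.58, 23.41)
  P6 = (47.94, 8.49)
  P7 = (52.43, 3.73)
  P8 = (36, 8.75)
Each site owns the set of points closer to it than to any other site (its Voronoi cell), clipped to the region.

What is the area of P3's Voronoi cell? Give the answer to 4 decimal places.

1. box [0,63]×[0,36]: [(0, 0) (63, 0) (63, 36) (0, 36)]
2. ⊥bis P3·P0 via (37.05,16.605): [(0, 0) (28.1813, 0) (47.4088, 36) (0, 36)]  |A|=1360.6224
3. ⊥bis P3·P1 via (33.005,27.04): [(0, 0) (28.1813, 0) (34.5742, 11.9696) (32.072, 36) (0, 36)]  |A|=1176.3475
4. ⊥bis P3·P2 via (22.745,22.355): [(0, 3.9067) (32.6558, 30.3936) (32.072, 36) (0, 36)]  |A|=613.9213
5. ⊥bis P3·P4 via (16.71,28.445): [(0, 8.2474) (0, 3.9067) (32.6558, 30.3936) (32.072, 36) (22.9605, 36)]  |A|=295.3155
6. ⊥bis P3·P5 via (14.31,24.55): [(14.1506, 25.3514) (15.858, 16.769) (32.6558, 30.3936) (32.072, 36) (22.9605, 36)]  |A|=185.5725
7. ⊥bis P3·P6 via (33.99,17.09): [(14.1506, 25.3514) (15.858, 16.769) (32.6558, 30.3936) (32.072, 36) (22.9605, 36)]  |A|=185.5725
8. ⊥bis P3·P7 via (36.235,14.71): [(14.1506, 25.3514) (15.858, 16.769) (32.6558, 30.3936) (32.072, 36) (22.9605, 36)]  |A|=185.5725
9. ⊥bis P3·P8 via (28.02,17.22): [(14.1506, 25.3514) (15.858, 16.769) (32.6558, 30.3936) (32.072, 36) (22.9605, 36)]  |A|=185.5725
10. canonical 5-gon: [(14.1506, 25.3514) (15.858, 16.769) (32.6558, 30.3936) (32.072, 36) (22.9605, 36)]
11. shoelace: 185.5725

Area of P3's cell: 185.5725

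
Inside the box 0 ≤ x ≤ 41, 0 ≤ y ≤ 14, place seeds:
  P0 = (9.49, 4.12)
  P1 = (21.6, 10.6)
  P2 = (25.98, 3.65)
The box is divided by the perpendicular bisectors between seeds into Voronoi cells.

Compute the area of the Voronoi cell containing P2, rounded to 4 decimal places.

Area of P2's cell: 235.2398

1. box [0,41]×[0,14]: [(0, 0) (41, 0) (41, 14) (0, 14)]
2. ⊥bis P2·P0 via (17.735,3.885): [(17.6243, 0) (41, 0) (41, 14) (18.0233, 14)]  |A|=324.467
3. ⊥bis P2·P1 via (23.79,7.125): [(17.7183, 3.2985) (17.6243, 0) (41, 0) (41, 14) (34.699, 14)]  |A|=235.2398
4. canonical 5-gon: [(17.7183, 3.2985) (17.6243, 0) (41, 0) (41, 14) (34.699, 14)]
5. shoelace: 235.2398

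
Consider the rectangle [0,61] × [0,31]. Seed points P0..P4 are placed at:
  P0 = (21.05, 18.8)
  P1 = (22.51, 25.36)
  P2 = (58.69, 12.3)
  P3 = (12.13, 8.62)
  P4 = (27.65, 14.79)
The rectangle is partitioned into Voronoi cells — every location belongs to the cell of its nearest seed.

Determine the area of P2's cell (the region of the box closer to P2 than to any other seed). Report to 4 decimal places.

1. box [0,61]×[0,31]: [(0, 0) (61, 0) (61, 31) (0, 31)]
2. ⊥bis P2·P0 via (39.87,15.55): [(37.1847, 0) (61, 0) (61, 31) (42.538, 31)]  |A|=655.2977
3. ⊥bis P2·P1 via (40.6,18.83): [(40.2864, 17.9612) (37.1847, 0) (61, 0) (61, 31) (44.993, 31)]  |A|=639.2925
4. ⊥bis P2·P3 via (35.41,10.46): [(40.2864, 17.9612) (37.1847, 0) (61, 0) (61, 31) (44.993, 31)]  |A|=639.2925
5. ⊥bis P2·P4 via (43.17,13.545): [(44.4494, 29.494) (42.0834, 0) (61, 0) (61, 31) (44.993, 31)]  |A|=547.5499
6. canonical 5-gon: [(44.4494, 29.494) (42.0834, 0) (61, 0) (61, 31) (44.993, 31)]
7. shoelace: 547.5499

Area of P2's cell: 547.5499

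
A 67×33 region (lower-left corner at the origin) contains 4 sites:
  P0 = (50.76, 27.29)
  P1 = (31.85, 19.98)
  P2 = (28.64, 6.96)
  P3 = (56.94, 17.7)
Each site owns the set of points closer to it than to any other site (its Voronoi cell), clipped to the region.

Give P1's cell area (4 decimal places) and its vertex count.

1. box [0,67]×[0,33]: [(0, 0) (67, 0) (67, 33) (0, 33)]
2. ⊥bis P1·P0 via (41.305,23.635): [(0, 0) (50.4415, 0) (37.6848, 33) (0, 33)]  |A|=1454.0844
3. ⊥bis P1·P2 via (30.245,13.47): [(0, 20.9267) (46.8135, 9.3851) (37.6848, 33) (0, 33)]  |A|=727.5573
4. ⊥bis P1·P3 via (44.395,18.84): [(0, 20.9267) (43.6076, 10.1755) (44.1597, 16.2503) (37.6848, 33) (0, 33)]  |A|=717.6015
5. canonical 5-gon: [(0, 20.9267) (43.6076, 10.1755) (44.1597, 16.2503) (37.6848, 33) (0, 33)]
6. shoelace: 717.6015

Area of P1's cell: 717.6015 (5 vertices)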